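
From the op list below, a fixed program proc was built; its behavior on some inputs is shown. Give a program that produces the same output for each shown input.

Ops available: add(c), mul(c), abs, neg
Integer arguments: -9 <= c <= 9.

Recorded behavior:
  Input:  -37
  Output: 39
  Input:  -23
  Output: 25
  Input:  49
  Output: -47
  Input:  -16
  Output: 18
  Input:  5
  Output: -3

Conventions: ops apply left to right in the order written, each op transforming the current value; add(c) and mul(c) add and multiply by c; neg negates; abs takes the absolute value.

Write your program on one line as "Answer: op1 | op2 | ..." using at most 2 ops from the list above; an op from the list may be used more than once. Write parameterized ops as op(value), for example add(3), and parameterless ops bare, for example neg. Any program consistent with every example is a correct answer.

add(-2) | neg

Check, running the answer program on each example:
  -37 -> -39 -> 39
  -23 -> -25 -> 25
  49 -> 47 -> -47
  -16 -> -18 -> 18
  5 -> 3 -> -3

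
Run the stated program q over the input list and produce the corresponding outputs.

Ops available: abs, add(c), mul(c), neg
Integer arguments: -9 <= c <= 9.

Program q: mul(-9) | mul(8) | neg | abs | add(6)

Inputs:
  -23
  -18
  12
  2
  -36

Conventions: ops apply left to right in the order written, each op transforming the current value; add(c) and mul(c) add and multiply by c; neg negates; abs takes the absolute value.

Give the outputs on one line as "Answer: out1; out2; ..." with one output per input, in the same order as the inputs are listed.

1662; 1302; 870; 150; 2598

Execution, op by op:
  -23 -> 207 -> 1656 -> -1656 -> 1656 -> 1662
  -18 -> 162 -> 1296 -> -1296 -> 1296 -> 1302
  12 -> -108 -> -864 -> 864 -> 864 -> 870
  2 -> -18 -> -144 -> 144 -> 144 -> 150
  -36 -> 324 -> 2592 -> -2592 -> 2592 -> 2598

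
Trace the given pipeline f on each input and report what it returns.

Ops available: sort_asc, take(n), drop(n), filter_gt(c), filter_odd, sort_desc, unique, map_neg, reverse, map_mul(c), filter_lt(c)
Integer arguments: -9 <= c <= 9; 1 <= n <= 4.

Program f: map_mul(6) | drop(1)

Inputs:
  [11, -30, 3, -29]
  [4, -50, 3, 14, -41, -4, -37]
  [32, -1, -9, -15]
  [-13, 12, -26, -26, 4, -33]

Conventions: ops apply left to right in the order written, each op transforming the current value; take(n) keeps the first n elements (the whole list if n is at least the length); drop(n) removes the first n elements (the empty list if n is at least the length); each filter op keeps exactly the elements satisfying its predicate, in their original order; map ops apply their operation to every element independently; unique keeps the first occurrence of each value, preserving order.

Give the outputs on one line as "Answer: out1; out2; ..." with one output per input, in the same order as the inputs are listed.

[-180, 18, -174]; [-300, 18, 84, -246, -24, -222]; [-6, -54, -90]; [72, -156, -156, 24, -198]

Execution, op by op:
  [11, -30, 3, -29] -> [66, -180, 18, -174] -> [-180, 18, -174]
  [4, -50, 3, 14, -41, -4, -37] -> [24, -300, 18, 84, -246, -24, -222] -> [-300, 18, 84, -246, -24, -222]
  [32, -1, -9, -15] -> [192, -6, -54, -90] -> [-6, -54, -90]
  [-13, 12, -26, -26, 4, -33] -> [-78, 72, -156, -156, 24, -198] -> [72, -156, -156, 24, -198]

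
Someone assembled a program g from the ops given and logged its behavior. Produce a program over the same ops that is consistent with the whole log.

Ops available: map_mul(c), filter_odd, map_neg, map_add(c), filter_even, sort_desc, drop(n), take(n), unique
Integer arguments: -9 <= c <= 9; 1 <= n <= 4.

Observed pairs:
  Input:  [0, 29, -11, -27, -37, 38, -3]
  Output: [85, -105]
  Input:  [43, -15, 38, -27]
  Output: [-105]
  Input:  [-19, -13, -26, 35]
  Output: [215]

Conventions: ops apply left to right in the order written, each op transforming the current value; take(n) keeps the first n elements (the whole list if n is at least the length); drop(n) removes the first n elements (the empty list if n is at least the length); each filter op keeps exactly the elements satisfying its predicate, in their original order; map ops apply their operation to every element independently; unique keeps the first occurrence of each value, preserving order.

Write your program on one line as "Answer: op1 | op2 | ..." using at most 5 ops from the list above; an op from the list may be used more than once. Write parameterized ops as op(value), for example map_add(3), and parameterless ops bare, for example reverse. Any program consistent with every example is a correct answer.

map_add(-9) | map_neg | map_add(8) | map_mul(5) | filter_odd

Check, running the answer program on each example:
  [0, 29, -11, -27, -37, 38, -3] -> [-9, 20, -20, -36, -46, 29, -12] -> [9, -20, 20, 36, 46, -29, 12] -> [17, -12, 28, 44, 54, -21, 20] -> [85, -60, 140, 220, 270, -105, 100] -> [85, -105]
  [43, -15, 38, -27] -> [34, -24, 29, -36] -> [-34, 24, -29, 36] -> [-26, 32, -21, 44] -> [-130, 160, -105, 220] -> [-105]
  [-19, -13, -26, 35] -> [-28, -22, -35, 26] -> [28, 22, 35, -26] -> [36, 30, 43, -18] -> [180, 150, 215, -90] -> [215]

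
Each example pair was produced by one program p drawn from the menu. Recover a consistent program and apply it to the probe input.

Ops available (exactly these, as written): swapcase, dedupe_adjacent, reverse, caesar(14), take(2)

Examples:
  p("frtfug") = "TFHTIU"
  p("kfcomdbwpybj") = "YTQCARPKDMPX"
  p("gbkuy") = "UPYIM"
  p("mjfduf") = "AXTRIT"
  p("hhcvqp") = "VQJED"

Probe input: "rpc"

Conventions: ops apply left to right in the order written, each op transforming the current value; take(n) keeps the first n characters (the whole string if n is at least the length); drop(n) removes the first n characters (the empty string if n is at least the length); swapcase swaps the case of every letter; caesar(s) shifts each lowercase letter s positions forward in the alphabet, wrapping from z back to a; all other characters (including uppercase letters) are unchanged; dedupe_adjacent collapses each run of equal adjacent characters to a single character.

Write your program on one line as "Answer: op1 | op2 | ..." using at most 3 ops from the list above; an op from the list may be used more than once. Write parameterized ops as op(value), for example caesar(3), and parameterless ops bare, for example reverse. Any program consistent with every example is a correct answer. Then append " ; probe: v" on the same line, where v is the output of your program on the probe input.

caesar(14) | dedupe_adjacent | swapcase ; probe: "FDQ"

Check, running the answer program on each example:
  "frtfug" -> "tfhtiu" -> "tfhtiu" -> "TFHTIU"
  "kfcomdbwpybj" -> "ytqcarpkdmpx" -> "ytqcarpkdmpx" -> "YTQCARPKDMPX"
  "gbkuy" -> "upyim" -> "upyim" -> "UPYIM"
  "mjfduf" -> "axtrit" -> "axtrit" -> "AXTRIT"
  "hhcvqp" -> "vvqjed" -> "vqjed" -> "VQJED"
  probe: "rpc" -> "fdq" -> "fdq" -> "FDQ"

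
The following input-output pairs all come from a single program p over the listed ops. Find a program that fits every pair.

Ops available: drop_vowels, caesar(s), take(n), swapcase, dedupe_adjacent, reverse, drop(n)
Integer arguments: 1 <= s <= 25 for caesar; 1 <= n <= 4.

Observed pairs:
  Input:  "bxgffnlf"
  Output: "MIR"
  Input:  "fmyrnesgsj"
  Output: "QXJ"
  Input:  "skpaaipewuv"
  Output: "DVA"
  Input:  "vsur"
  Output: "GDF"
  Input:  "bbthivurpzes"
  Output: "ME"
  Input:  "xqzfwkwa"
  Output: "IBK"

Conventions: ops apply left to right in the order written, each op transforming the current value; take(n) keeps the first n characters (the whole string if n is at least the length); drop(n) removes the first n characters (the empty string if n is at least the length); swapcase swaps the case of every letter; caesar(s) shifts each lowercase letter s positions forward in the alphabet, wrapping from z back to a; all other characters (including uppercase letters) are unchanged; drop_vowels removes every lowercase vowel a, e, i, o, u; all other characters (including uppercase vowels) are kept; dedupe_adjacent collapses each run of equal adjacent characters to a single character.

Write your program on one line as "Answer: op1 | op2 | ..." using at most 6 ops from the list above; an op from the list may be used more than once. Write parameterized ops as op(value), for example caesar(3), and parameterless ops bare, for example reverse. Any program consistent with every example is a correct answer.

take(3) | dedupe_adjacent | caesar(18) | caesar(19) | swapcase

Check, running the answer program on each example:
  "bxgffnlf" -> "bxg" -> "bxg" -> "tpy" -> "mir" -> "MIR"
  "fmyrnesgsj" -> "fmy" -> "fmy" -> "xeq" -> "qxj" -> "QXJ"
  "skpaaipewuv" -> "skp" -> "skp" -> "kch" -> "dva" -> "DVA"
  "vsur" -> "vsu" -> "vsu" -> "nkm" -> "gdf" -> "GDF"
  "bbthivurpzes" -> "bbt" -> "bt" -> "tl" -> "me" -> "ME"
  "xqzfwkwa" -> "xqz" -> "xqz" -> "pir" -> "ibk" -> "IBK"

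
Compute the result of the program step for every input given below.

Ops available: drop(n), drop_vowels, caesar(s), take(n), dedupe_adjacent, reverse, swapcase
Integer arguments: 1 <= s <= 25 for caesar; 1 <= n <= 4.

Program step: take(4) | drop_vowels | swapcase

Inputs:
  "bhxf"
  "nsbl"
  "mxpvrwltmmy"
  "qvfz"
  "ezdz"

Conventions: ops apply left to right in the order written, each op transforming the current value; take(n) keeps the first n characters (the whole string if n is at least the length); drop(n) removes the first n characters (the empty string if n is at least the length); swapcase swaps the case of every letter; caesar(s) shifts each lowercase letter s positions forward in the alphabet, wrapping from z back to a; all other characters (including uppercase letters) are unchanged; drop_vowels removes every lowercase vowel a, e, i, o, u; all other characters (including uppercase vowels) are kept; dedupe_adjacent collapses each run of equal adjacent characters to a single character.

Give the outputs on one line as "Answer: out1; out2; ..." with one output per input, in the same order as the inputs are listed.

"BHXF"; "NSBL"; "MXPV"; "QVFZ"; "ZDZ"

Execution, op by op:
  "bhxf" -> "bhxf" -> "bhxf" -> "BHXF"
  "nsbl" -> "nsbl" -> "nsbl" -> "NSBL"
  "mxpvrwltmmy" -> "mxpv" -> "mxpv" -> "MXPV"
  "qvfz" -> "qvfz" -> "qvfz" -> "QVFZ"
  "ezdz" -> "ezdz" -> "zdz" -> "ZDZ"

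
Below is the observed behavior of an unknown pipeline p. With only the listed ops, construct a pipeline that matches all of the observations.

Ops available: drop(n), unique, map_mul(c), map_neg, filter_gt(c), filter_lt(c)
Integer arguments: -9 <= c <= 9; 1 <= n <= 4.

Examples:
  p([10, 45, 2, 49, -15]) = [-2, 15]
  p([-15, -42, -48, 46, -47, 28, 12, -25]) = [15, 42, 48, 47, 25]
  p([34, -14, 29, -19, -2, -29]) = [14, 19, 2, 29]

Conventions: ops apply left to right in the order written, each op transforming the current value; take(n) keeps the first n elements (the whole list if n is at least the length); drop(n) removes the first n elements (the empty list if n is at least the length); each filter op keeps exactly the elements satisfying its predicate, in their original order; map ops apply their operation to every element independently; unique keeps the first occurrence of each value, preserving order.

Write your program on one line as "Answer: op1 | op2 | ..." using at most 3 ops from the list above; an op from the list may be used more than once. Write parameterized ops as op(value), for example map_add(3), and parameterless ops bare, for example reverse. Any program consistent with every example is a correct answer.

map_neg | filter_gt(-4)

Check, running the answer program on each example:
  [10, 45, 2, 49, -15] -> [-10, -45, -2, -49, 15] -> [-2, 15]
  [-15, -42, -48, 46, -47, 28, 12, -25] -> [15, 42, 48, -46, 47, -28, -12, 25] -> [15, 42, 48, 47, 25]
  [34, -14, 29, -19, -2, -29] -> [-34, 14, -29, 19, 2, 29] -> [14, 19, 2, 29]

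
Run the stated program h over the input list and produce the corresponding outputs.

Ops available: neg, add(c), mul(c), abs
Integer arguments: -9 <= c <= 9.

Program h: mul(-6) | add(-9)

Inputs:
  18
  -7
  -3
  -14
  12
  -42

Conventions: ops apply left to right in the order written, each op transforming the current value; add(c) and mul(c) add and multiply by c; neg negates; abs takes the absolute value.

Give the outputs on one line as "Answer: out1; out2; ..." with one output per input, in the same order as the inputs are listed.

Execution, op by op:
  18 -> -108 -> -117
  -7 -> 42 -> 33
  -3 -> 18 -> 9
  -14 -> 84 -> 75
  12 -> -72 -> -81
  -42 -> 252 -> 243

-117; 33; 9; 75; -81; 243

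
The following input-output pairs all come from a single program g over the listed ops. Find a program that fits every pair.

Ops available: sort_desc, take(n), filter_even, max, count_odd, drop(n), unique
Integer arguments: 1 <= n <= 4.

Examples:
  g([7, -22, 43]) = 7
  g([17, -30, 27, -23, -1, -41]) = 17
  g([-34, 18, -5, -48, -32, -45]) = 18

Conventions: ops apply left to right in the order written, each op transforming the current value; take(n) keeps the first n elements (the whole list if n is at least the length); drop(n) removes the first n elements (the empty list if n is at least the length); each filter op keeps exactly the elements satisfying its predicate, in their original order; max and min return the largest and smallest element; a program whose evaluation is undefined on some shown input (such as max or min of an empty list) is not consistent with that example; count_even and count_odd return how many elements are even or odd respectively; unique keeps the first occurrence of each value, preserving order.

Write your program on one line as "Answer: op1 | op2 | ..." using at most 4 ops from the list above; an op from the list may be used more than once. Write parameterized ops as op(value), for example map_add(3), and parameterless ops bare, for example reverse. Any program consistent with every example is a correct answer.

take(4) | take(3) | take(2) | max

Check, running the answer program on each example:
  [7, -22, 43] -> [7, -22, 43] -> [7, -22, 43] -> [7, -22] -> 7
  [17, -30, 27, -23, -1, -41] -> [17, -30, 27, -23] -> [17, -30, 27] -> [17, -30] -> 17
  [-34, 18, -5, -48, -32, -45] -> [-34, 18, -5, -48] -> [-34, 18, -5] -> [-34, 18] -> 18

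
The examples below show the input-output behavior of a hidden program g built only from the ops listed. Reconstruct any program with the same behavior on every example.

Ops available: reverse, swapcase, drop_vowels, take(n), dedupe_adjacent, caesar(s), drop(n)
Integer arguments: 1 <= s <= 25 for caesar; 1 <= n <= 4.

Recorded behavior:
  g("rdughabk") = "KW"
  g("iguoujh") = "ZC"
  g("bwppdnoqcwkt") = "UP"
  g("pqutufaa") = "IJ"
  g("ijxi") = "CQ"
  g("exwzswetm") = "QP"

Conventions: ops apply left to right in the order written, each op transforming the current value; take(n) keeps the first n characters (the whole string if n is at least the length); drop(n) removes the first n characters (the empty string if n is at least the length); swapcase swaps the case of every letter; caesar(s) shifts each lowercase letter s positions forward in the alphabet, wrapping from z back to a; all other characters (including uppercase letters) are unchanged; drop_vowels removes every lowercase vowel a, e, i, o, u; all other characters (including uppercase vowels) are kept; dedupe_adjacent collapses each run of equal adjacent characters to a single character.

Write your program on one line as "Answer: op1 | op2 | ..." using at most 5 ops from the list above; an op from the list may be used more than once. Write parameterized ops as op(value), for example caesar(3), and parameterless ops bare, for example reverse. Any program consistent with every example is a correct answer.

drop_vowels | caesar(19) | swapcase | dedupe_adjacent | take(2)

Check, running the answer program on each example:
  "rdughabk" -> "rdghbk" -> "kwzaud" -> "KWZAUD" -> "KWZAUD" -> "KW"
  "iguoujh" -> "gjh" -> "zca" -> "ZCA" -> "ZCA" -> "ZC"
  "bwppdnoqcwkt" -> "bwppdnqcwkt" -> "upiiwgjvpdm" -> "UPIIWGJVPDM" -> "UPIWGJVPDM" -> "UP"
  "pqutufaa" -> "pqtf" -> "ijmy" -> "IJMY" -> "IJMY" -> "IJ"
  "ijxi" -> "jx" -> "cq" -> "CQ" -> "CQ" -> "CQ"
  "exwzswetm" -> "xwzswtm" -> "qpslpmf" -> "QPSLPMF" -> "QPSLPMF" -> "QP"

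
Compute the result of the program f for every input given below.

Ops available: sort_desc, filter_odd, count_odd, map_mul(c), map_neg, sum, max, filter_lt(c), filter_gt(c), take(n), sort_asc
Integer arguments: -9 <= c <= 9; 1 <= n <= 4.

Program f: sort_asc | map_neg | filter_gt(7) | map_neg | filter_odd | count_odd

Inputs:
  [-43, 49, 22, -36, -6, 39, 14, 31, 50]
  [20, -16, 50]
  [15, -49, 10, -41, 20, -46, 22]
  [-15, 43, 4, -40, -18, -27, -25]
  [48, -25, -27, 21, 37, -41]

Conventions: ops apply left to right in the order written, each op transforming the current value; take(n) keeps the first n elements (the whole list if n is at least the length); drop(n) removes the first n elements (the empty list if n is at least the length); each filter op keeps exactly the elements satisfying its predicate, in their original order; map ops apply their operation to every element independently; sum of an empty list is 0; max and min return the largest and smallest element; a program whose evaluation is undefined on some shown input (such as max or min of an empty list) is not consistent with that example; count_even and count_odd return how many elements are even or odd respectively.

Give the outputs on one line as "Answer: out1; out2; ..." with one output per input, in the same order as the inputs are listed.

Execution, op by op:
  [-43, 49, 22, -36, -6, 39, 14, 31, 50] -> [-43, -36, -6, 14, 22, 31, 39, 49, 50] -> [43, 36, 6, -14, -22, -31, -39, -49, -50] -> [43, 36] -> [-43, -36] -> [-43] -> 1
  [20, -16, 50] -> [-16, 20, 50] -> [16, -20, -50] -> [16] -> [-16] -> [] -> 0
  [15, -49, 10, -41, 20, -46, 22] -> [-49, -46, -41, 10, 15, 20, 22] -> [49, 46, 41, -10, -15, -20, -22] -> [49, 46, 41] -> [-49, -46, -41] -> [-49, -41] -> 2
  [-15, 43, 4, -40, -18, -27, -25] -> [-40, -27, -25, -18, -15, 4, 43] -> [40, 27, 25, 18, 15, -4, -43] -> [40, 27, 25, 18, 15] -> [-40, -27, -25, -18, -15] -> [-27, -25, -15] -> 3
  [48, -25, -27, 21, 37, -41] -> [-41, -27, -25, 21, 37, 48] -> [41, 27, 25, -21, -37, -48] -> [41, 27, 25] -> [-41, -27, -25] -> [-41, -27, -25] -> 3

1; 0; 2; 3; 3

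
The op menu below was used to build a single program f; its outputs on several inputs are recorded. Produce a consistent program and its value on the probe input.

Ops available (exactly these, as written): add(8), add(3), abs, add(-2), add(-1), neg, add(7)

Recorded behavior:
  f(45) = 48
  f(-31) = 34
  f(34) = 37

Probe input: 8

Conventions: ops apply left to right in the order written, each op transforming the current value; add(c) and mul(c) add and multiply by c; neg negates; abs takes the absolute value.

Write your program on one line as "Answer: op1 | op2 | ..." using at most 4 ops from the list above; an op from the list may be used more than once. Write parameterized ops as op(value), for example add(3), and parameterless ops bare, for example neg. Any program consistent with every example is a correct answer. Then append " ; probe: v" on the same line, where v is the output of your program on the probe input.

neg | abs | add(3) ; probe: 11

Check, running the answer program on each example:
  45 -> -45 -> 45 -> 48
  -31 -> 31 -> 31 -> 34
  34 -> -34 -> 34 -> 37
  probe: 8 -> -8 -> 8 -> 11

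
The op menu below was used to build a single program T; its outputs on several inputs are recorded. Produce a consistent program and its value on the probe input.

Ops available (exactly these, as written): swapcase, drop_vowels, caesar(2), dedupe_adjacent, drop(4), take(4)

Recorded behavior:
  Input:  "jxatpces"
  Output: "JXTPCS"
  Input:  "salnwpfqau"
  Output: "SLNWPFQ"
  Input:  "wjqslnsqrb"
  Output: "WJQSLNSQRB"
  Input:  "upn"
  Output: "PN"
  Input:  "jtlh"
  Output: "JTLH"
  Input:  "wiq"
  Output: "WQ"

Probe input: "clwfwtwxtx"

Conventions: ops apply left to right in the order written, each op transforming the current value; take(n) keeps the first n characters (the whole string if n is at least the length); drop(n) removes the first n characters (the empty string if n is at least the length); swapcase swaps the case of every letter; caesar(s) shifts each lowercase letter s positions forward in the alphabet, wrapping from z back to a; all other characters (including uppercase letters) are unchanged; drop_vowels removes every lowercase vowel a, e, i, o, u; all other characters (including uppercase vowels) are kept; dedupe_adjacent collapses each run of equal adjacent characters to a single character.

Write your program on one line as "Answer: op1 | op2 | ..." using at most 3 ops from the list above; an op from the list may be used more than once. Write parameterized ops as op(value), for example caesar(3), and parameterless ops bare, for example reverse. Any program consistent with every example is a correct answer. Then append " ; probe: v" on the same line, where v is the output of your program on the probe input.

drop_vowels | swapcase ; probe: "CLWFWTWXTX"

Check, running the answer program on each example:
  "jxatpces" -> "jxtpcs" -> "JXTPCS"
  "salnwpfqau" -> "slnwpfq" -> "SLNWPFQ"
  "wjqslnsqrb" -> "wjqslnsqrb" -> "WJQSLNSQRB"
  "upn" -> "pn" -> "PN"
  "jtlh" -> "jtlh" -> "JTLH"
  "wiq" -> "wq" -> "WQ"
  probe: "clwfwtwxtx" -> "clwfwtwxtx" -> "CLWFWTWXTX"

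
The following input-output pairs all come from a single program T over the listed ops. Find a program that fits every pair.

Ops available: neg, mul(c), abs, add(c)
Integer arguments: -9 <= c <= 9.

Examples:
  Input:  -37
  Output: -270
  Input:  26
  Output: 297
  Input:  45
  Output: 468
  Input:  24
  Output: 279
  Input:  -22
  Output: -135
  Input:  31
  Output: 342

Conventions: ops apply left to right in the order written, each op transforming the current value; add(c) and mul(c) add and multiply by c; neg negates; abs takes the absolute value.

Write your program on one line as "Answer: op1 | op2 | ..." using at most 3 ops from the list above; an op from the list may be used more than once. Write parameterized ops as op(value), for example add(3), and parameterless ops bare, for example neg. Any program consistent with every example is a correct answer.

add(7) | mul(9)

Check, running the answer program on each example:
  -37 -> -30 -> -270
  26 -> 33 -> 297
  45 -> 52 -> 468
  24 -> 31 -> 279
  -22 -> -15 -> -135
  31 -> 38 -> 342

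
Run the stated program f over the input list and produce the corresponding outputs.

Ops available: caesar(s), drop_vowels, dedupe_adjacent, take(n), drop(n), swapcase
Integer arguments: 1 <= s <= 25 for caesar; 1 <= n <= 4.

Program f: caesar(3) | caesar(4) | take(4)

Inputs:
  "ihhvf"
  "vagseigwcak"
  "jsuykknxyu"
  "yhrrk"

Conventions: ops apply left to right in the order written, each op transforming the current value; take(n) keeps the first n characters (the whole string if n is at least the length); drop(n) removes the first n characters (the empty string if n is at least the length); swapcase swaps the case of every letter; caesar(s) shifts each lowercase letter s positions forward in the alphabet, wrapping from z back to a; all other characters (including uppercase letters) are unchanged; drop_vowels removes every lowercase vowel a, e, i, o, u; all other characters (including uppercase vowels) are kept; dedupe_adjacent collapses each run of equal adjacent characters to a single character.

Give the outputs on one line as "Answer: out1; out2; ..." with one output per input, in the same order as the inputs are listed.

"pooc"; "chnz"; "qzbf"; "foyy"

Execution, op by op:
  "ihhvf" -> "lkkyi" -> "poocm" -> "pooc"
  "vagseigwcak" -> "ydjvhljzfdn" -> "chnzlpndjhr" -> "chnz"
  "jsuykknxyu" -> "mvxbnnqabx" -> "qzbfrruefb" -> "qzbf"
  "yhrrk" -> "bkuun" -> "foyyr" -> "foyy"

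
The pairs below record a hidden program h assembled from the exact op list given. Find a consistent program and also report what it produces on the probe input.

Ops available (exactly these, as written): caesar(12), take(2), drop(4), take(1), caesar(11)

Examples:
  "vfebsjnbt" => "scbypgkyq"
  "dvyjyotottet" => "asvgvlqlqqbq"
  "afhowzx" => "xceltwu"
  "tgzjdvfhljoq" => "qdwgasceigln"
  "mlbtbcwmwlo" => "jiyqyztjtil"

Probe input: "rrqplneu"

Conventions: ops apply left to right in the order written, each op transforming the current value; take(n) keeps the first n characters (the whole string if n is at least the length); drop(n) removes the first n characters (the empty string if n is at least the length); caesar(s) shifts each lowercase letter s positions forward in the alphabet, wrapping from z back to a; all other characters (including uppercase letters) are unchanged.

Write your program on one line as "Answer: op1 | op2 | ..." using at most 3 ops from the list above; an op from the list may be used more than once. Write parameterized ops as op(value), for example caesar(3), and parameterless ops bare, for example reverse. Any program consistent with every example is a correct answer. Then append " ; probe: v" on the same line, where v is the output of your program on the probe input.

caesar(11) | caesar(12) ; probe: "oonmikbr"

Check, running the answer program on each example:
  "vfebsjnbt" -> "gqpmduyme" -> "scbypgkyq"
  "dvyjyotottet" -> "ogjujzezeepe" -> "asvgvlqlqqbq"
  "afhowzx" -> "lqszhki" -> "xceltwu"
  "tgzjdvfhljoq" -> "erkuogqswuzb" -> "qdwgasceigln"
  "mlbtbcwmwlo" -> "xwmemnhxhwz" -> "jiyqyztjtil"
  probe: "rrqplneu" -> "ccbawypf" -> "oonmikbr"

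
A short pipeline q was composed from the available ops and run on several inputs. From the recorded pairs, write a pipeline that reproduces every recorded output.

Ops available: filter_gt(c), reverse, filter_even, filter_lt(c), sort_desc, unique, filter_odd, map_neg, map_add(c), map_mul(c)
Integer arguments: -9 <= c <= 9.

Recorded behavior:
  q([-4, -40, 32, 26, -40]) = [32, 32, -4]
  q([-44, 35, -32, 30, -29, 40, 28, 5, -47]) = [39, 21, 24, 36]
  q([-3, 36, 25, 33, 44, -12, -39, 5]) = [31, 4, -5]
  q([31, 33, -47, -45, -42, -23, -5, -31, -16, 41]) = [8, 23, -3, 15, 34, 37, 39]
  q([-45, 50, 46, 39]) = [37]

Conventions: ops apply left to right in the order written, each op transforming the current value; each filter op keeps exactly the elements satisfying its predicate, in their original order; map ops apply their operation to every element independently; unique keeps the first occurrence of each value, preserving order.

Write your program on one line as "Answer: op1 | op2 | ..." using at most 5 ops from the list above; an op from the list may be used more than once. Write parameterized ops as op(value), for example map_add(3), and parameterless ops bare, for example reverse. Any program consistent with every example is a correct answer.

map_add(8) | filter_lt(6) | reverse | map_neg

Check, running the answer program on each example:
  [-4, -40, 32, 26, -40] -> [4, -32, 40, 34, -32] -> [4, -32, -32] -> [-32, -32, 4] -> [32, 32, -4]
  [-44, 35, -32, 30, -29, 40, 28, 5, -47] -> [-36, 43, -24, 38, -21, 48, 36, 13, -39] -> [-36, -24, -21, -39] -> [-39, -21, -24, -36] -> [39, 21, 24, 36]
  [-3, 36, 25, 33, 44, -12, -39, 5] -> [5, 44, 33, 41, 52, -4, -31, 13] -> [5, -4, -31] -> [-31, -4, 5] -> [31, 4, -5]
  [31, 33, -47, -45, -42, -23, -5, -31, -16, 41] -> [39, 41, -39, -37, -34, -15, 3, -23, -8, 49] -> [-39, -37, -34, -15, 3, -23, -8] -> [-8, -23, 3, -15, -34, -37, -39] -> [8, 23, -3, 15, 34, 37, 39]
  [-45, 50, 46, 39] -> [-37, 58, 54, 47] -> [-37] -> [-37] -> [37]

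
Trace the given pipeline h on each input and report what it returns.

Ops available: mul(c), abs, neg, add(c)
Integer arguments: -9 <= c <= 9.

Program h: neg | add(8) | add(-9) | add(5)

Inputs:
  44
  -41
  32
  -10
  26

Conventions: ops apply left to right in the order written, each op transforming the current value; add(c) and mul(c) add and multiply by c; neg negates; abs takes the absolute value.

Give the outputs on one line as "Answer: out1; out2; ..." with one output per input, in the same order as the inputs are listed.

Execution, op by op:
  44 -> -44 -> -36 -> -45 -> -40
  -41 -> 41 -> 49 -> 40 -> 45
  32 -> -32 -> -24 -> -33 -> -28
  -10 -> 10 -> 18 -> 9 -> 14
  26 -> -26 -> -18 -> -27 -> -22

-40; 45; -28; 14; -22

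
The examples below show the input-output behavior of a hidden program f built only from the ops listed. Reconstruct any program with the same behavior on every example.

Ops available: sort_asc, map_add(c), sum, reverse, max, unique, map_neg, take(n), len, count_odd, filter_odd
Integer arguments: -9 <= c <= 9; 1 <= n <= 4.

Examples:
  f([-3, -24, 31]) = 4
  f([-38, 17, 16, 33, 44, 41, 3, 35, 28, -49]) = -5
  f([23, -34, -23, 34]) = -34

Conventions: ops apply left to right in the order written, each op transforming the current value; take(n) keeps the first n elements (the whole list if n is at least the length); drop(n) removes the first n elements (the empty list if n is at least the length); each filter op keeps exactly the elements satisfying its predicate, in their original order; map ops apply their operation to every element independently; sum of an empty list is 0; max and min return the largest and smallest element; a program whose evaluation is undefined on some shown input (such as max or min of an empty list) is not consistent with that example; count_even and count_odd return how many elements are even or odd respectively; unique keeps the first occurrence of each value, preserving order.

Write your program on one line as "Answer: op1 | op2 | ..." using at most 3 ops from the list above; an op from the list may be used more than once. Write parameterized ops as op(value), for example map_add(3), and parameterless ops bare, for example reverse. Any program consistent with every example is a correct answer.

take(3) | sum

Check, running the answer program on each example:
  [-3, -24, 31] -> [-3, -24, 31] -> 4
  [-38, 17, 16, 33, 44, 41, 3, 35, 28, -49] -> [-38, 17, 16] -> -5
  [23, -34, -23, 34] -> [23, -34, -23] -> -34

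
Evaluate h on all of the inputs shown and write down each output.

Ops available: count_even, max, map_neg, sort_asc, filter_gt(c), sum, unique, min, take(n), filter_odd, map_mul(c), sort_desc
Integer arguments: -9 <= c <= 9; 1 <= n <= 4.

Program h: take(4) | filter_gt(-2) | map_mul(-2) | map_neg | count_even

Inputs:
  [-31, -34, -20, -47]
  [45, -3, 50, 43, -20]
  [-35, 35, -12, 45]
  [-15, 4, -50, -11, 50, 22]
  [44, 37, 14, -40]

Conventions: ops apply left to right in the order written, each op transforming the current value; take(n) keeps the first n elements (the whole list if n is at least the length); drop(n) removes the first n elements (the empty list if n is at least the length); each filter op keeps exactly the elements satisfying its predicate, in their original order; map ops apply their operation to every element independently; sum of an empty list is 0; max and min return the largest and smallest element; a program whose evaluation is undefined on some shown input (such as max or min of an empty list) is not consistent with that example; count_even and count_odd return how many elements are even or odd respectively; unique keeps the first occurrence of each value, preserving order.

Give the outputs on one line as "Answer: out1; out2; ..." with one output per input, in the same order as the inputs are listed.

0; 3; 2; 1; 3

Execution, op by op:
  [-31, -34, -20, -47] -> [-31, -34, -20, -47] -> [] -> [] -> [] -> 0
  [45, -3, 50, 43, -20] -> [45, -3, 50, 43] -> [45, 50, 43] -> [-90, -100, -86] -> [90, 100, 86] -> 3
  [-35, 35, -12, 45] -> [-35, 35, -12, 45] -> [35, 45] -> [-70, -90] -> [70, 90] -> 2
  [-15, 4, -50, -11, 50, 22] -> [-15, 4, -50, -11] -> [4] -> [-8] -> [8] -> 1
  [44, 37, 14, -40] -> [44, 37, 14, -40] -> [44, 37, 14] -> [-88, -74, -28] -> [88, 74, 28] -> 3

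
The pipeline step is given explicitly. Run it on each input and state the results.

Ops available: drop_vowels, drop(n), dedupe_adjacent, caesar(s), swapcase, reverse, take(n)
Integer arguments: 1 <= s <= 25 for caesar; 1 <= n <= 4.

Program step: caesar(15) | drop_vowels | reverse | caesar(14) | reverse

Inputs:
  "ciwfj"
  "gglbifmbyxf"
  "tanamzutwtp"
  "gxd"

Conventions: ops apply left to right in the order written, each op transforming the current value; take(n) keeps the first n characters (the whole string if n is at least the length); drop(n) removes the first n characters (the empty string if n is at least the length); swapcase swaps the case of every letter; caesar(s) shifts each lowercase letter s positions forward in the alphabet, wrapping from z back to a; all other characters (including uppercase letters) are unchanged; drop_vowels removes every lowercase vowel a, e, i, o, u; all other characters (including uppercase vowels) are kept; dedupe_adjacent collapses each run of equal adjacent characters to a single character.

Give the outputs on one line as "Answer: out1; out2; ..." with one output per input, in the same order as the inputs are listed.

Execution, op by op:
  "ciwfj" -> "rxluy" -> "rxly" -> "ylxr" -> "mzlf" -> "flzm"
  "gglbifmbyxf" -> "vvaqxubqnmu" -> "vvqxbqnm" -> "mnqbxqvv" -> "abeplejj" -> "jjelpeba"
  "tanamzutwtp" -> "ipcpbojilie" -> "pcpbjl" -> "ljbpcp" -> "zxpdqd" -> "dqdpxz"
  "gxd" -> "vms" -> "vms" -> "smv" -> "gaj" -> "jag"

"flzm"; "jjelpeba"; "dqdpxz"; "jag"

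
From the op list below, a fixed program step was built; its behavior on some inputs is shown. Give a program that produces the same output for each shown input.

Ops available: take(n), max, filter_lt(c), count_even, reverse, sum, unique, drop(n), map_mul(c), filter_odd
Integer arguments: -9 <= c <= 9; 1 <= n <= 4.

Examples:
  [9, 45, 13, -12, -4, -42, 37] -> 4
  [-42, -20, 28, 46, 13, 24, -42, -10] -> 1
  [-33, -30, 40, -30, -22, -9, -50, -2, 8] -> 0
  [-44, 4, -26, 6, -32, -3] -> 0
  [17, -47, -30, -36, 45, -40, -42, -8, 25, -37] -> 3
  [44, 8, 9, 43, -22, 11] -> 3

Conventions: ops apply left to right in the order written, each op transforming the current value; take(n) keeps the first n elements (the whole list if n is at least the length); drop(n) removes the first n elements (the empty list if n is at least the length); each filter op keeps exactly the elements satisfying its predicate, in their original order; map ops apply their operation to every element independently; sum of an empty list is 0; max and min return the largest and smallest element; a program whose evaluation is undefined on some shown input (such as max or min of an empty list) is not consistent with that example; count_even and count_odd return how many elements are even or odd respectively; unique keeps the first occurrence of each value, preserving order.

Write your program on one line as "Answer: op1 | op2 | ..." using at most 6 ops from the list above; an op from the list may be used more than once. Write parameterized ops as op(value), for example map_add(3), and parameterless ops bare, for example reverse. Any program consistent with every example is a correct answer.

filter_odd | map_mul(6) | map_mul(-8) | filter_lt(0) | count_even

Check, running the answer program on each example:
  [9, 45, 13, -12, -4, -42, 37] -> [9, 45, 13, 37] -> [54, 270, 78, 222] -> [-432, -2160, -624, -1776] -> [-432, -2160, -624, -1776] -> 4
  [-42, -20, 28, 46, 13, 24, -42, -10] -> [13] -> [78] -> [-624] -> [-624] -> 1
  [-33, -30, 40, -30, -22, -9, -50, -2, 8] -> [-33, -9] -> [-198, -54] -> [1584, 432] -> [] -> 0
  [-44, 4, -26, 6, -32, -3] -> [-3] -> [-18] -> [144] -> [] -> 0
  [17, -47, -30, -36, 45, -40, -42, -8, 25, -37] -> [17, -47, 45, 25, -37] -> [102, -282, 270, 150, -222] -> [-816, 2256, -2160, -1200, 1776] -> [-816, -2160, -1200] -> 3
  [44, 8, 9, 43, -22, 11] -> [9, 43, 11] -> [54, 258, 66] -> [-432, -2064, -528] -> [-432, -2064, -528] -> 3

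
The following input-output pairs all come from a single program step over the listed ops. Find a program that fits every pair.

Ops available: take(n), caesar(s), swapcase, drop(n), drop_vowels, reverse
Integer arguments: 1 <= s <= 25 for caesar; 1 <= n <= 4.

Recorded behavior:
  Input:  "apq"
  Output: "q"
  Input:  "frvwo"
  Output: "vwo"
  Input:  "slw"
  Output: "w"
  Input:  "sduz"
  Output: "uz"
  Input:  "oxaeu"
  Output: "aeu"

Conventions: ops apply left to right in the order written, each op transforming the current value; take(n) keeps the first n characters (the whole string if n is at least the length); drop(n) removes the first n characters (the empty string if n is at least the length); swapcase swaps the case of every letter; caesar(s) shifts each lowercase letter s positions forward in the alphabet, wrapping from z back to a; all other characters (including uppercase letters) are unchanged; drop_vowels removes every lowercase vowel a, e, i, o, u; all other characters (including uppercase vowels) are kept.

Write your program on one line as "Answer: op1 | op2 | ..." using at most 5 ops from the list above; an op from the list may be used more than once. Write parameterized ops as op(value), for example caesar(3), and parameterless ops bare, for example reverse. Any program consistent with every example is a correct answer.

swapcase | drop(2) | reverse | swapcase | reverse

Check, running the answer program on each example:
  "apq" -> "APQ" -> "Q" -> "Q" -> "q" -> "q"
  "frvwo" -> "FRVWO" -> "VWO" -> "OWV" -> "owv" -> "vwo"
  "slw" -> "SLW" -> "W" -> "W" -> "w" -> "w"
  "sduz" -> "SDUZ" -> "UZ" -> "ZU" -> "zu" -> "uz"
  "oxaeu" -> "OXAEU" -> "AEU" -> "UEA" -> "uea" -> "aeu"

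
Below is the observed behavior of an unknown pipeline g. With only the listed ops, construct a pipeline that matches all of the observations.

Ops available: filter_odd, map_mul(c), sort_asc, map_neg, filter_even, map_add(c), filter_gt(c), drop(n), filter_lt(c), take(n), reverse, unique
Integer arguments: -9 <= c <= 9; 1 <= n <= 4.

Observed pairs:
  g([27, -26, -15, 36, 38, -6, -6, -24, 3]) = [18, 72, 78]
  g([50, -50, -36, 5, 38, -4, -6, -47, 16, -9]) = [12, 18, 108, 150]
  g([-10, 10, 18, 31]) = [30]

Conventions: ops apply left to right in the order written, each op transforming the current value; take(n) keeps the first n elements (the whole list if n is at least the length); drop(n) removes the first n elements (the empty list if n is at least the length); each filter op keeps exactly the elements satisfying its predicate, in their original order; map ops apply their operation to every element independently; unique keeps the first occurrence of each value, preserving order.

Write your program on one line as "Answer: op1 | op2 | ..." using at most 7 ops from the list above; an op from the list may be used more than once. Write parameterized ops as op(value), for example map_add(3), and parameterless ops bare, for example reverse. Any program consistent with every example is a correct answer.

sort_asc | unique | map_mul(-3) | filter_even | sort_asc | filter_gt(8)

Check, running the answer program on each example:
  [27, -26, -15, 36, 38, -6, -6, -24, 3] -> [-26, -24, -15, -6, -6, 3, 27, 36, 38] -> [-26, -24, -15, -6, 3, 27, 36, 38] -> [78, 72, 45, 18, -9, -81, -108, -114] -> [78, 72, 18, -108, -114] -> [-114, -108, 18, 72, 78] -> [18, 72, 78]
  [50, -50, -36, 5, 38, -4, -6, -47, 16, -9] -> [-50, -47, -36, -9, -6, -4, 5, 16, 38, 50] -> [-50, -47, -36, -9, -6, -4, 5, 16, 38, 50] -> [150, 141, 108, 27, 18, 12, -15, -48, -114, -150] -> [150, 108, 18, 12, -48, -114, -150] -> [-150, -114, -48, 12, 18, 108, 150] -> [12, 18, 108, 150]
  [-10, 10, 18, 31] -> [-10, 10, 18, 31] -> [-10, 10, 18, 31] -> [30, -30, -54, -93] -> [30, -30, -54] -> [-54, -30, 30] -> [30]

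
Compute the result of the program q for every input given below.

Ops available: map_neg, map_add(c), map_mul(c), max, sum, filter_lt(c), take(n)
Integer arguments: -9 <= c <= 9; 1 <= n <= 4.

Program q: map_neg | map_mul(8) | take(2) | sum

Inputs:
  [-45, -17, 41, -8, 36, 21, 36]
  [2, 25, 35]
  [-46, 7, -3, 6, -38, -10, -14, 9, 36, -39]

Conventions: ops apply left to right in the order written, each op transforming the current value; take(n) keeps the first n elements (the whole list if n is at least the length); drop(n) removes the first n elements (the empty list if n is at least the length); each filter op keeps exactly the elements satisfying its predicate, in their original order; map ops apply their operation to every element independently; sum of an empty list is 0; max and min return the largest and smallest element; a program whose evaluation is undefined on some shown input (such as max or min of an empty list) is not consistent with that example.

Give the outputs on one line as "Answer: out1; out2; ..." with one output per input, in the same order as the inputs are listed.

Execution, op by op:
  [-45, -17, 41, -8, 36, 21, 36] -> [45, 17, -41, 8, -36, -21, -36] -> [360, 136, -328, 64, -288, -168, -288] -> [360, 136] -> 496
  [2, 25, 35] -> [-2, -25, -35] -> [-16, -200, -280] -> [-16, -200] -> -216
  [-46, 7, -3, 6, -38, -10, -14, 9, 36, -39] -> [46, -7, 3, -6, 38, 10, 14, -9, -36, 39] -> [368, -56, 24, -48, 304, 80, 112, -72, -288, 312] -> [368, -56] -> 312

496; -216; 312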